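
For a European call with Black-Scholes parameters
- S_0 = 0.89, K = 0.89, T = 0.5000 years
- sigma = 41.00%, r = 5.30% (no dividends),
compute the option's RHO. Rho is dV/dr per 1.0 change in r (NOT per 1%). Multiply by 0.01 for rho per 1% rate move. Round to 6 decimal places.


d1 = 0.2363633765; d2 = -0.0535504038
phi(d1) = 0.3879525052; exp(-qT) = 1.0000000000; exp(-rT) = 0.9738480438
N(d2) = 0.4786466859
Rho = K*T*exp(-rT)*N(d2) = 0.8900 * 0.5000 * 0.9738480438 * 0.4786466859 = 0.207427

Answer: Rho = 0.207427


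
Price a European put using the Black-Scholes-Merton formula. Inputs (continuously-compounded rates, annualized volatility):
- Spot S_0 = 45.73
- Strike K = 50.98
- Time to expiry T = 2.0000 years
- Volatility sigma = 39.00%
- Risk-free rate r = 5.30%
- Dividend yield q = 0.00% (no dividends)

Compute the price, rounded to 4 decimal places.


d1 = (ln(S/K) + (r - q + 0.5*sigma^2) * T) / (sigma * sqrt(T)) = 0.27091462
d2 = d1 - sigma * sqrt(T) = -0.28062867
exp(-rT) = 0.89942465; exp(-qT) = 1.00000000
P = K * exp(-rT) * N(-d2) - S_0 * exp(-qT) * N(-d1)
N(-d1) = 0.39322835; N(-d2) = 0.61050239
P = 50.9800 * 0.89942465 * 0.61050239 - 45.7300 * 1.00000000 * 0.39322835 = 10.0108

Answer: Price = 10.0108


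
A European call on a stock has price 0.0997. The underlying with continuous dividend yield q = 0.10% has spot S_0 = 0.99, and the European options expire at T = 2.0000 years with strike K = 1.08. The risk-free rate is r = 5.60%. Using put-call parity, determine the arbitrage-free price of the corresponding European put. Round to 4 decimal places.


Answer: Put price = 0.0772

Derivation:
Put-call parity: C - P = S_0 * exp(-qT) - K * exp(-rT).
S_0 * exp(-qT) = 0.9900 * 0.99800200 = 0.98802198
K * exp(-rT) = 1.0800 * 0.89404426 = 0.96556780
P = C - S*exp(-qT) + K*exp(-rT)
P = 0.0997 - 0.98802198 + 0.96556780 = 0.0772


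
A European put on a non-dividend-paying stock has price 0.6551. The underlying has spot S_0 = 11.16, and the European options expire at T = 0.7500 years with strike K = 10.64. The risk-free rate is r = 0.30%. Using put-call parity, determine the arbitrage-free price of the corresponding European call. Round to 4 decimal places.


Answer: Call price = 1.1990

Derivation:
Put-call parity: C - P = S_0 * exp(-qT) - K * exp(-rT).
S_0 * exp(-qT) = 11.1600 * 1.00000000 = 11.16000000
K * exp(-rT) = 10.6400 * 0.99775253 = 10.61608691
C = P + S*exp(-qT) - K*exp(-rT)
C = 0.6551 + 11.16000000 - 10.61608691 = 1.1990


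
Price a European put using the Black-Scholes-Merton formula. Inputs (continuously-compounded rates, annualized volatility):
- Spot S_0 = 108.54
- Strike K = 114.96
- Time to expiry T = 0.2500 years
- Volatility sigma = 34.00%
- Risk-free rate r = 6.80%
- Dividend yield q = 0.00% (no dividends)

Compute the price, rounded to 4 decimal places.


Answer: Price = 9.9563

Derivation:
d1 = (ln(S/K) + (r - q + 0.5*sigma^2) * T) / (sigma * sqrt(T)) = -0.15303219
d2 = d1 - sigma * sqrt(T) = -0.32303219
exp(-rT) = 0.98314368; exp(-qT) = 1.00000000
P = K * exp(-rT) * N(-d2) - S_0 * exp(-qT) * N(-d1)
N(-d1) = 0.56081356; N(-d2) = 0.62666457
P = 114.9600 * 0.98314368 * 0.62666457 - 108.5400 * 1.00000000 * 0.56081356 = 9.9563


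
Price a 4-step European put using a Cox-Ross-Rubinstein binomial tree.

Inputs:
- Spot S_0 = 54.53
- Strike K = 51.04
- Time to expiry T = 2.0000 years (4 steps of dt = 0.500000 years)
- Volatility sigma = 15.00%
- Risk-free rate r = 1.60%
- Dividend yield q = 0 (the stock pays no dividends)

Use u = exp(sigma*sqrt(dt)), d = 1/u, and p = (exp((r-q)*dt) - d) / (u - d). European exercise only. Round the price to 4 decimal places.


dt = T/N = 0.500000
u = exp(sigma*sqrt(dt)) = 1.111895; d = 1/u = 0.899365
p = (exp((r-q)*dt) - d) / (u - d) = 0.511301
Discount per step: exp(-r*dt) = 0.992032
Stock lattice S(k, i) with i counting down-moves:
  k=0: S(0,0) = 54.5300
  k=1: S(1,0) = 60.6316; S(1,1) = 49.0424
  k=2: S(2,0) = 67.4160; S(2,1) = 54.5300; S(2,2) = 44.1070
  k=3: S(3,0) = 74.9596; S(3,1) = 60.6316; S(3,2) = 49.0424; S(3,3) = 39.6683
  k=4: S(4,0) = 83.3472; S(4,1) = 67.4160; S(4,2) = 54.5300; S(4,3) = 44.1070; S(4,4) = 35.6763
Terminal payoffs V(N, i) = max(K - S_T, 0):
  V(4,0) = 0.000000; V(4,1) = 0.000000; V(4,2) = 0.000000; V(4,3) = 6.932979; V(4,4) = 15.363688
Backward induction: V(k, i) = exp(-r*dt) * [p * V(k+1, i) + (1-p) * V(k+1, i+1)].
  V(3,0) = exp(-r*dt) * [p*0.000000 + (1-p)*0.000000] = 0.000000
  V(3,1) = exp(-r*dt) * [p*0.000000 + (1-p)*0.000000] = 0.000000
  V(3,2) = exp(-r*dt) * [p*0.000000 + (1-p)*6.932979] = 3.361143
  V(3,3) = exp(-r*dt) * [p*6.932979 + (1-p)*15.363688] = 10.964986
  V(2,0) = exp(-r*dt) * [p*0.000000 + (1-p)*0.000000] = 0.000000
  V(2,1) = exp(-r*dt) * [p*0.000000 + (1-p)*3.361143] = 1.629499
  V(2,2) = exp(-r*dt) * [p*3.361143 + (1-p)*10.964986] = 7.020742
  V(1,0) = exp(-r*dt) * [p*0.000000 + (1-p)*1.629499] = 0.789989
  V(1,1) = exp(-r*dt) * [p*1.629499 + (1-p)*7.020742] = 4.230216
  V(0,0) = exp(-r*dt) * [p*0.789989 + (1-p)*4.230216] = 2.451534

Answer: Price = V(0,0) = 2.4515


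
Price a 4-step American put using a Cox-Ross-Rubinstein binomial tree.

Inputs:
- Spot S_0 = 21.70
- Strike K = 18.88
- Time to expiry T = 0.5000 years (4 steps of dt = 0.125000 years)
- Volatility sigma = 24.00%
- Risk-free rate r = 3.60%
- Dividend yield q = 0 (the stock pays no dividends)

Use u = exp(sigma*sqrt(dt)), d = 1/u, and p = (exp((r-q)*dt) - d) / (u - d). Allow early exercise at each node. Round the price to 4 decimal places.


dt = T/N = 0.125000
u = exp(sigma*sqrt(dt)) = 1.088557; d = 1/u = 0.918647
p = (exp((r-q)*dt) - d) / (u - d) = 0.505344
Discount per step: exp(-r*dt) = 0.995510
Stock lattice S(k, i) with i counting down-moves:
  k=0: S(0,0) = 21.7000
  k=1: S(1,0) = 23.6217; S(1,1) = 19.9347
  k=2: S(2,0) = 25.7135; S(2,1) = 21.7000; S(2,2) = 18.3129
  k=3: S(3,0) = 27.9907; S(3,1) = 23.6217; S(3,2) = 19.9347; S(3,3) = 16.8231
  k=4: S(4,0) = 30.4694; S(4,1) = 25.7135; S(4,2) = 21.7000; S(4,3) = 18.3129; S(4,4) = 15.4545
Terminal payoffs V(N, i) = max(K - S_T, 0):
  V(4,0) = 0.000000; V(4,1) = 0.000000; V(4,2) = 0.000000; V(4,3) = 0.567083; V(4,4) = 3.425488
Backward induction: V(k, i) = exp(-r*dt) * [p * V(k+1, i) + (1-p) * V(k+1, i+1)]; then take max(V_cont, immediate exercise) for American.
  V(3,0) = exp(-r*dt) * [p*0.000000 + (1-p)*0.000000] = 0.000000; exercise = 0.000000; V(3,0) = max -> 0.000000
  V(3,1) = exp(-r*dt) * [p*0.000000 + (1-p)*0.000000] = 0.000000; exercise = 0.000000; V(3,1) = max -> 0.000000
  V(3,2) = exp(-r*dt) * [p*0.000000 + (1-p)*0.567083] = 0.279252; exercise = 0.000000; V(3,2) = max -> 0.279252
  V(3,3) = exp(-r*dt) * [p*0.567083 + (1-p)*3.425488] = 1.972116; exercise = 2.056885; V(3,3) = max -> 2.056885
  V(2,0) = exp(-r*dt) * [p*0.000000 + (1-p)*0.000000] = 0.000000; exercise = 0.000000; V(2,0) = max -> 0.000000
  V(2,1) = exp(-r*dt) * [p*0.000000 + (1-p)*0.279252] = 0.137513; exercise = 0.000000; V(2,1) = max -> 0.137513
  V(2,2) = exp(-r*dt) * [p*0.279252 + (1-p)*2.056885] = 1.153367; exercise = 0.567083; V(2,2) = max -> 1.153367
  V(1,0) = exp(-r*dt) * [p*0.000000 + (1-p)*0.137513] = 0.067716; exercise = 0.000000; V(1,0) = max -> 0.067716
  V(1,1) = exp(-r*dt) * [p*0.137513 + (1-p)*1.153367] = 0.637138; exercise = 0.000000; V(1,1) = max -> 0.637138
  V(0,0) = exp(-r*dt) * [p*0.067716 + (1-p)*0.637138] = 0.347816; exercise = 0.000000; V(0,0) = max -> 0.347816

Answer: Price = V(0,0) = 0.3478


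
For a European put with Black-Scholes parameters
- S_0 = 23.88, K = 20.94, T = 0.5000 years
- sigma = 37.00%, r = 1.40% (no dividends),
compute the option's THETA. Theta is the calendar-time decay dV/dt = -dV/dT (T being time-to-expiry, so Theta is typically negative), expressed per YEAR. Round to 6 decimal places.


Answer: Theta = -1.904505

Derivation:
d1 = 0.6597309444; d2 = 0.3981014354
phi(d1) = 0.3209207751; exp(-qT) = 1.0000000000; exp(-rT) = 0.9930244429
Theta = -S*exp(-qT)*phi(d1)*sigma/(2*sqrt(T)) + r*K*exp(-rT)*N(-d2) - q*S*exp(-qT)*N(-d1)
N(-d1) = 0.2547132525; N(-d2) = 0.3452777082; sqrt(T) = 0.7071067812
Term 1 = -23.8800 * 1.0000000000 * 0.3209207751 * 0.3700 / (2 * 0.7071067812) = -2.0050207945
Term 2 = 0.0140 * 20.9400 * 0.9930244429 * 0.3452777082 = 0.1005155358
Term 3 = 0 (no dividend yield, q = 0)
Theta = -2.0050207945 + (0.1005155358) + (0.0000000000) = -1.904505


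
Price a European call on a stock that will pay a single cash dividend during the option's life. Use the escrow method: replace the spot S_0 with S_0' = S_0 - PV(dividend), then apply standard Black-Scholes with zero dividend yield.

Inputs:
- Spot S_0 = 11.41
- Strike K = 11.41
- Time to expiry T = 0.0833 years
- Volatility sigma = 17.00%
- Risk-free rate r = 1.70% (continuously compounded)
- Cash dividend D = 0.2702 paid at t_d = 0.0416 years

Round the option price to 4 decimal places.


PV(D) = D * exp(-r * t_d) = 0.2702 * 0.99929305 = 0.27000898
S_0' = S_0 - PV(D) = 11.4100 - 0.27000898 = 11.13999102
d1 = (ln(S_0'/K) + (r + sigma^2/2)*T) / (sigma*sqrt(T)) = -0.43470844
d2 = d1 - sigma*sqrt(T) = -0.48377339
exp(-rT) = 0.99858490
N(d1) = 0.33188704; N(d2) = 0.31427335
C = S_0' * N(d1) - K * exp(-rT) * N(d2) = 11.13999102 * 0.33188704 - 11.4100 * 0.99858490 * 0.31427335 = 0.1164

Answer: Price = 0.1164


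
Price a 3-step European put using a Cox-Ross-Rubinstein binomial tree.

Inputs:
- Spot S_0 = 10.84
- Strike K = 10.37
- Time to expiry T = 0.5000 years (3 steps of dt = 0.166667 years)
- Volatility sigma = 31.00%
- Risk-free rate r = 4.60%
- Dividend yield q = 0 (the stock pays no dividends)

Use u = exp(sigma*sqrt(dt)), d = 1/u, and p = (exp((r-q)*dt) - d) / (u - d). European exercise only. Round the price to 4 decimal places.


dt = T/N = 0.166667
u = exp(sigma*sqrt(dt)) = 1.134914; d = 1/u = 0.881124
p = (exp((r-q)*dt) - d) / (u - d) = 0.498728
Discount per step: exp(-r*dt) = 0.992363
Stock lattice S(k, i) with i counting down-moves:
  k=0: S(0,0) = 10.8400
  k=1: S(1,0) = 12.3025; S(1,1) = 9.5514
  k=2: S(2,0) = 13.9622; S(2,1) = 10.8400; S(2,2) = 8.4160
  k=3: S(3,0) = 15.8459; S(3,1) = 12.3025; S(3,2) = 9.5514; S(3,3) = 7.4155
Terminal payoffs V(N, i) = max(K - S_T, 0):
  V(3,0) = 0.000000; V(3,1) = 0.000000; V(3,2) = 0.818616; V(3,3) = 2.954502
Backward induction: V(k, i) = exp(-r*dt) * [p * V(k+1, i) + (1-p) * V(k+1, i+1)].
  V(2,0) = exp(-r*dt) * [p*0.000000 + (1-p)*0.000000] = 0.000000
  V(2,1) = exp(-r*dt) * [p*0.000000 + (1-p)*0.818616] = 0.407216
  V(2,2) = exp(-r*dt) * [p*0.818616 + (1-p)*2.954502] = 1.874848
  V(1,0) = exp(-r*dt) * [p*0.000000 + (1-p)*0.407216] = 0.202567
  V(1,1) = exp(-r*dt) * [p*0.407216 + (1-p)*1.874848] = 1.134170
  V(0,0) = exp(-r*dt) * [p*0.202567 + (1-p)*1.134170] = 0.664440

Answer: Price = V(0,0) = 0.6644


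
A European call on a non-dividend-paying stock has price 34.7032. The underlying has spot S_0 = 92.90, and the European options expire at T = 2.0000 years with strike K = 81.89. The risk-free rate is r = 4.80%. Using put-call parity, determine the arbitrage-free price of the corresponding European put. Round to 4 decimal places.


Put-call parity: C - P = S_0 * exp(-qT) - K * exp(-rT).
S_0 * exp(-qT) = 92.9000 * 1.00000000 = 92.90000000
K * exp(-rT) = 81.8900 * 0.90846402 = 74.39411828
P = C - S*exp(-qT) + K*exp(-rT)
P = 34.7032 - 92.90000000 + 74.39411828 = 16.1973

Answer: Put price = 16.1973


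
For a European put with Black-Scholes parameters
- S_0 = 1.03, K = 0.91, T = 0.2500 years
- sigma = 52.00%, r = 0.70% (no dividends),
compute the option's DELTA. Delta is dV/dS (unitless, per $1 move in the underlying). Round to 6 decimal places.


d1 = 0.6131518527; d2 = 0.3531518527
phi(d1) = 0.3305768466; exp(-qT) = 1.0000000000; exp(-rT) = 0.9982515304
N(-d1) = 0.2698879685
Delta = -exp(-qT) * N(-d1) = -1.0000000000 * 0.2698879685 = -0.269888

Answer: Delta = -0.269888


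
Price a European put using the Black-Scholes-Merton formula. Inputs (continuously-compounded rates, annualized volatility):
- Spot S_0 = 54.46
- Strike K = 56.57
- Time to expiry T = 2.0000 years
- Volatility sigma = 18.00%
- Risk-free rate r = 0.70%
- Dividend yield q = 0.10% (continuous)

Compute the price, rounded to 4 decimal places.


Answer: Price = 6.3224

Derivation:
d1 = (ln(S/K) + (r - q + 0.5*sigma^2) * T) / (sigma * sqrt(T)) = 0.02509317
d2 = d1 - sigma * sqrt(T) = -0.22946527
exp(-rT) = 0.98609754; exp(-qT) = 0.99800200
P = K * exp(-rT) * N(-d2) - S_0 * exp(-qT) * N(-d1)
N(-d1) = 0.48999032; N(-d2) = 0.59074635
P = 56.5700 * 0.98609754 * 0.59074635 - 54.4600 * 0.99800200 * 0.48999032 = 6.3224


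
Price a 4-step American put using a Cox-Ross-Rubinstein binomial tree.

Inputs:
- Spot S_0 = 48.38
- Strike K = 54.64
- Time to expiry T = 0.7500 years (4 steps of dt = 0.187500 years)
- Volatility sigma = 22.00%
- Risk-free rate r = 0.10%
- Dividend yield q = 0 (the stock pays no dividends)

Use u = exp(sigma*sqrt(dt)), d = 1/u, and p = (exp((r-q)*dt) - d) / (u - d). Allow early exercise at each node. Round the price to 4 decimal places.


Answer: Price = V(0,0) = 7.9498

Derivation:
dt = T/N = 0.187500
u = exp(sigma*sqrt(dt)) = 1.099948; d = 1/u = 0.909134
p = (exp((r-q)*dt) - d) / (u - d) = 0.477185
Discount per step: exp(-r*dt) = 0.999813
Stock lattice S(k, i) with i counting down-moves:
  k=0: S(0,0) = 48.3800
  k=1: S(1,0) = 53.2155; S(1,1) = 43.9839
  k=2: S(2,0) = 58.5343; S(2,1) = 48.3800; S(2,2) = 39.9873
  k=3: S(3,0) = 64.3846; S(3,1) = 53.2155; S(3,2) = 43.9839; S(3,3) = 36.3538
  k=4: S(4,0) = 70.8197; S(4,1) = 58.5343; S(4,2) = 48.3800; S(4,3) = 39.9873; S(4,4) = 33.0505
Terminal payoffs V(N, i) = max(K - S_T, 0):
  V(4,0) = 0.000000; V(4,1) = 0.000000; V(4,2) = 6.260000; V(4,3) = 14.652739; V(4,4) = 21.589545
Backward induction: V(k, i) = exp(-r*dt) * [p * V(k+1, i) + (1-p) * V(k+1, i+1)]; then take max(V_cont, immediate exercise) for American.
  V(3,0) = exp(-r*dt) * [p*0.000000 + (1-p)*0.000000] = 0.000000; exercise = 0.000000; V(3,0) = max -> 0.000000
  V(3,1) = exp(-r*dt) * [p*0.000000 + (1-p)*6.260000] = 3.272208; exercise = 1.424522; V(3,1) = max -> 3.272208
  V(3,2) = exp(-r*dt) * [p*6.260000 + (1-p)*14.652739] = 10.645854; exercise = 10.656098; V(3,2) = max -> 10.656098
  V(3,3) = exp(-r*dt) * [p*14.652739 + (1-p)*21.589545] = 18.275978; exercise = 18.286222; V(3,3) = max -> 18.286222
  V(2,0) = exp(-r*dt) * [p*0.000000 + (1-p)*3.272208] = 1.710439; exercise = 0.000000; V(2,0) = max -> 1.710439
  V(2,1) = exp(-r*dt) * [p*3.272208 + (1-p)*10.656098] = 7.131279; exercise = 6.260000; V(2,1) = max -> 7.131279
  V(2,2) = exp(-r*dt) * [p*10.656098 + (1-p)*18.286222] = 14.642495; exercise = 14.652739; V(2,2) = max -> 14.652739
  V(1,0) = exp(-r*dt) * [p*1.710439 + (1-p)*7.131279] = 4.543683; exercise = 1.424522; V(1,0) = max -> 4.543683
  V(1,1) = exp(-r*dt) * [p*7.131279 + (1-p)*14.652739] = 11.061537; exercise = 10.656098; V(1,1) = max -> 11.061537
  V(0,0) = exp(-r*dt) * [p*4.543683 + (1-p)*11.061537] = 7.949824; exercise = 6.260000; V(0,0) = max -> 7.949824


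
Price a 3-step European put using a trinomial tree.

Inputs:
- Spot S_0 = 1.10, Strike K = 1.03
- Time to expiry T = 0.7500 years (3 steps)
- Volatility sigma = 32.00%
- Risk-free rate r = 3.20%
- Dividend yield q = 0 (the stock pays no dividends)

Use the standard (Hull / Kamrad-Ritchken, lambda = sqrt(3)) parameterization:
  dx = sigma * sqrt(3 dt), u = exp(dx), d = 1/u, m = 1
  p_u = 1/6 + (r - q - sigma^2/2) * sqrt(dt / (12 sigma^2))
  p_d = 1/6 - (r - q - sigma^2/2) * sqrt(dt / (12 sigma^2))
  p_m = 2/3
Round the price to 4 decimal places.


Answer: Price = V(0,0) = 0.0744

Derivation:
dt = T/N = 0.250000; dx = sigma*sqrt(3*dt) = 0.277128
u = exp(dx) = 1.319335; d = 1/u = 0.757957
p_u = 0.158006, p_m = 0.666667, p_d = 0.175327
Discount per step: exp(-r*dt) = 0.992032
Stock lattice S(k, j) with j the centered position index:
  k=0: S(0,+0) = 1.1000
  k=1: S(1,-1) = 0.8338; S(1,+0) = 1.1000; S(1,+1) = 1.4513
  k=2: S(2,-2) = 0.6319; S(2,-1) = 0.8338; S(2,+0) = 1.1000; S(2,+1) = 1.4513; S(2,+2) = 1.9147
  k=3: S(3,-3) = 0.4790; S(3,-2) = 0.6319; S(3,-1) = 0.8338; S(3,+0) = 1.1000; S(3,+1) = 1.4513; S(3,+2) = 1.9147; S(3,+3) = 2.5261
Terminal payoffs V(N, j) = max(K - S_T, 0):
  V(3,-3) = 0.551009; V(3,-2) = 0.398051; V(3,-1) = 0.196247; V(3,+0) = 0.000000; V(3,+1) = 0.000000; V(3,+2) = 0.000000; V(3,+3) = 0.000000
Backward induction: V(k, j) = exp(-r*dt) * [p_u * V(k+1, j+1) + p_m * V(k+1, j) + p_d * V(k+1, j-1)]
  V(2,-2) = exp(-r*dt) * [p_u*0.196247 + p_m*0.398051 + p_d*0.551009] = 0.389851
  V(2,-1) = exp(-r*dt) * [p_u*0.000000 + p_m*0.196247 + p_d*0.398051] = 0.199022
  V(2,+0) = exp(-r*dt) * [p_u*0.000000 + p_m*0.000000 + p_d*0.196247] = 0.034133
  V(2,+1) = exp(-r*dt) * [p_u*0.000000 + p_m*0.000000 + p_d*0.000000] = 0.000000
  V(2,+2) = exp(-r*dt) * [p_u*0.000000 + p_m*0.000000 + p_d*0.000000] = 0.000000
  V(1,-1) = exp(-r*dt) * [p_u*0.034133 + p_m*0.199022 + p_d*0.389851] = 0.204781
  V(1,+0) = exp(-r*dt) * [p_u*0.000000 + p_m*0.034133 + p_d*0.199022] = 0.057190
  V(1,+1) = exp(-r*dt) * [p_u*0.000000 + p_m*0.000000 + p_d*0.034133] = 0.005937
  V(0,+0) = exp(-r*dt) * [p_u*0.005937 + p_m*0.057190 + p_d*0.204781] = 0.074371


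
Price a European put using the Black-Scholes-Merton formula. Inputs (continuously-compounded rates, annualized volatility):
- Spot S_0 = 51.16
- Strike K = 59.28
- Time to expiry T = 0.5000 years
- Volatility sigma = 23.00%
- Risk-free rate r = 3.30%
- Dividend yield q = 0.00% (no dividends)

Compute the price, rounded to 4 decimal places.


d1 = (ln(S/K) + (r - q + 0.5*sigma^2) * T) / (sigma * sqrt(T)) = -0.72302593
d2 = d1 - sigma * sqrt(T) = -0.88566049
exp(-rT) = 0.98363538; exp(-qT) = 1.00000000
P = K * exp(-rT) * N(-d2) - S_0 * exp(-qT) * N(-d1)
N(-d1) = 0.76516802; N(-d2) = 0.81209975
P = 59.2800 * 0.98363538 * 0.81209975 - 51.1600 * 1.00000000 * 0.76516802 = 8.2075

Answer: Price = 8.2075


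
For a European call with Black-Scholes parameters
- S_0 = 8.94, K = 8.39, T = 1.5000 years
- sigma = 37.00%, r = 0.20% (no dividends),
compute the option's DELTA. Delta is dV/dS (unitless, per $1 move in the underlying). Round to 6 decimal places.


d1 = 0.3733156289; d2 = -0.0798399735
phi(d1) = 0.3720895185; exp(-qT) = 1.0000000000; exp(-rT) = 0.9970044955
N(d1) = 0.6455432271
Delta = exp(-qT) * N(d1) = 1.0000000000 * 0.6455432271 = 0.645543

Answer: Delta = 0.645543


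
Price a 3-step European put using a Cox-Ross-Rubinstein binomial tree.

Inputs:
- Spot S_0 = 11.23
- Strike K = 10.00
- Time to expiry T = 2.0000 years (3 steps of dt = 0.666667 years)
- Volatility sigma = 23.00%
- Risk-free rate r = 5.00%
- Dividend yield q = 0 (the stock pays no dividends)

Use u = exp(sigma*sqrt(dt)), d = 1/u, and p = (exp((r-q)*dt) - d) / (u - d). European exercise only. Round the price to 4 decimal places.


Answer: Price = V(0,0) = 0.5250

Derivation:
dt = T/N = 0.666667
u = exp(sigma*sqrt(dt)) = 1.206585; d = 1/u = 0.828785
p = (exp((r-q)*dt) - d) / (u - d) = 0.542906
Discount per step: exp(-r*dt) = 0.967216
Stock lattice S(k, i) with i counting down-moves:
  k=0: S(0,0) = 11.2300
  k=1: S(1,0) = 13.5500; S(1,1) = 9.3073
  k=2: S(2,0) = 16.3492; S(2,1) = 11.2300; S(2,2) = 7.7137
  k=3: S(3,0) = 19.7267; S(3,1) = 13.5500; S(3,2) = 9.3073; S(3,3) = 6.3930
Terminal payoffs V(N, i) = max(K - S_T, 0):
  V(3,0) = 0.000000; V(3,1) = 0.000000; V(3,2) = 0.692742; V(3,3) = 3.606984
Backward induction: V(k, i) = exp(-r*dt) * [p * V(k+1, i) + (1-p) * V(k+1, i+1)].
  V(2,0) = exp(-r*dt) * [p*0.000000 + (1-p)*0.000000] = 0.000000
  V(2,1) = exp(-r*dt) * [p*0.000000 + (1-p)*0.692742] = 0.306267
  V(2,2) = exp(-r*dt) * [p*0.692742 + (1-p)*3.606984] = 1.958443
  V(1,0) = exp(-r*dt) * [p*0.000000 + (1-p)*0.306267] = 0.135403
  V(1,1) = exp(-r*dt) * [p*0.306267 + (1-p)*1.958443] = 1.026668
  V(0,0) = exp(-r*dt) * [p*0.135403 + (1-p)*1.026668] = 0.525000


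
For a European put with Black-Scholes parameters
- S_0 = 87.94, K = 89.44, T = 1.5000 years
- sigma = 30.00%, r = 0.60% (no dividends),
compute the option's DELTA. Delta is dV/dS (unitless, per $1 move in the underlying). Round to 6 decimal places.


Answer: Delta = -0.435584

Derivation:
d1 = 0.1621746040; d2 = -0.2052488574
phi(d1) = 0.3937304132; exp(-qT) = 1.0000000000; exp(-rT) = 0.9910403788
N(-d1) = 0.4355841791
Delta = -exp(-qT) * N(-d1) = -1.0000000000 * 0.4355841791 = -0.435584


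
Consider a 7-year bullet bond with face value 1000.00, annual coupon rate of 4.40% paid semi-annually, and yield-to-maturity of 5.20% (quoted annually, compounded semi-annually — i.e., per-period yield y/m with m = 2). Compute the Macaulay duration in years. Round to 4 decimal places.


Answer: Macaulay duration = 6.0737 years

Derivation:
Coupon per period c = face * coupon_rate / m = 22.000000
Periods per year m = 2; per-period yield y/m = 0.026000
Number of cashflows N = 14
Cashflows (t years, CF_t, discount factor 1/(1+y/m)^(m*t), PV):
  t = 0.5000: CF_t = 22.000000, DF = 0.974659, PV = 21.442495
  t = 1.0000: CF_t = 22.000000, DF = 0.949960, PV = 20.899118
  t = 1.5000: CF_t = 22.000000, DF = 0.925887, PV = 20.369511
  t = 2.0000: CF_t = 22.000000, DF = 0.902424, PV = 19.853324
  t = 2.5000: CF_t = 22.000000, DF = 0.879555, PV = 19.350219
  t = 3.0000: CF_t = 22.000000, DF = 0.857266, PV = 18.859862
  t = 3.5000: CF_t = 22.000000, DF = 0.835542, PV = 18.381932
  t = 4.0000: CF_t = 22.000000, DF = 0.814369, PV = 17.916113
  t = 4.5000: CF_t = 22.000000, DF = 0.793732, PV = 17.462099
  t = 5.0000: CF_t = 22.000000, DF = 0.773618, PV = 17.019589
  t = 5.5000: CF_t = 22.000000, DF = 0.754013, PV = 16.588294
  t = 6.0000: CF_t = 22.000000, DF = 0.734906, PV = 16.167927
  t = 6.5000: CF_t = 22.000000, DF = 0.716282, PV = 15.758214
  t = 7.0000: CF_t = 1022.000000, DF = 0.698131, PV = 713.489925
Price P = sum_t PV_t = 953.558622
Macaulay numerator sum_t t * PV_t:
  t * PV_t at t = 0.5000: 10.721248
  t * PV_t at t = 1.0000: 20.899118
  t * PV_t at t = 1.5000: 30.554266
  t * PV_t at t = 2.0000: 39.706649
  t * PV_t at t = 2.5000: 48.375547
  t * PV_t at t = 3.0000: 56.579587
  t * PV_t at t = 3.5000: 64.336762
  t * PV_t at t = 4.0000: 71.664452
  t * PV_t at t = 4.5000: 78.579443
  t * PV_t at t = 5.0000: 85.097946
  t * PV_t at t = 5.5000: 91.235615
  t * PV_t at t = 6.0000: 97.007565
  t * PV_t at t = 6.5000: 102.428390
  t * PV_t at t = 7.0000: 4994.429475
Macaulay duration D = (sum_t t * PV_t) / P = 5791.616062 / 953.558622 = 6.073686


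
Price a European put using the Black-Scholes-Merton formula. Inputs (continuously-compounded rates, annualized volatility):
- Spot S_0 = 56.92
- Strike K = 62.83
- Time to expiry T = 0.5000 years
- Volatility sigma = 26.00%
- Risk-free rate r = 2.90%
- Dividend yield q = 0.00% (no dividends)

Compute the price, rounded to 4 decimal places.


d1 = (ln(S/K) + (r - q + 0.5*sigma^2) * T) / (sigma * sqrt(T)) = -0.36653094
d2 = d1 - sigma * sqrt(T) = -0.55037870
exp(-rT) = 0.98560462; exp(-qT) = 1.00000000
P = K * exp(-rT) * N(-d2) - S_0 * exp(-qT) * N(-d1)
N(-d1) = 0.64301553; N(-d2) = 0.70897017
P = 62.8300 * 0.98560462 * 0.70897017 - 56.9200 * 1.00000000 * 0.64301553 = 7.3029

Answer: Price = 7.3029


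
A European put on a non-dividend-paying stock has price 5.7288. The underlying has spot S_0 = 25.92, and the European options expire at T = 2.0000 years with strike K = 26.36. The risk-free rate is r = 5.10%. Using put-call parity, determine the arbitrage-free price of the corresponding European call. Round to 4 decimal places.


Answer: Call price = 7.8449

Derivation:
Put-call parity: C - P = S_0 * exp(-qT) - K * exp(-rT).
S_0 * exp(-qT) = 25.9200 * 1.00000000 = 25.92000000
K * exp(-rT) = 26.3600 * 0.90302955 = 23.80385898
C = P + S*exp(-qT) - K*exp(-rT)
C = 5.7288 + 25.92000000 - 23.80385898 = 7.8449


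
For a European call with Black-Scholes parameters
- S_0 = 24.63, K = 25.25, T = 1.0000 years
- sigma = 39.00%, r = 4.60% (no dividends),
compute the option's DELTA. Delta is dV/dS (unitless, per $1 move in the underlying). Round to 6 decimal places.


Answer: Delta = 0.598398

Derivation:
d1 = 0.2492027087; d2 = -0.1407972913
phi(d1) = 0.3867450733; exp(-qT) = 1.0000000000; exp(-rT) = 0.9550419622
N(d1) = 0.5983980079
Delta = exp(-qT) * N(d1) = 1.0000000000 * 0.5983980079 = 0.598398


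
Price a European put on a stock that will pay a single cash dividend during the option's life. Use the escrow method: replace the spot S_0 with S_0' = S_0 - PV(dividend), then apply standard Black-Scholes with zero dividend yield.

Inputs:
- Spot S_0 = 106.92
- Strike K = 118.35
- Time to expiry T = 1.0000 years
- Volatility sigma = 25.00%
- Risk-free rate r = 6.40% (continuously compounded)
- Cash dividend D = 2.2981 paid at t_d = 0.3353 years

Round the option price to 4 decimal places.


PV(D) = D * exp(-r * t_d) = 2.2981 * 0.97876941 = 2.24930998
S_0' = S_0 - PV(D) = 106.9200 - 2.24930998 = 104.67069002
d1 = (ln(S_0'/K) + (r + sigma^2/2)*T) / (sigma*sqrt(T)) = -0.11030880
d2 = d1 - sigma*sqrt(T) = -0.36030880
exp(-rT) = 0.93800500
N(-d1) = 0.54391776; N(-d2) = 0.64069189
P = K * exp(-rT) * N(-d2) - S_0' * N(-d1) = 118.3500 * 0.93800500 * 0.64069189 - 104.67069002 * 0.54391776 = 14.1928

Answer: Price = 14.1928


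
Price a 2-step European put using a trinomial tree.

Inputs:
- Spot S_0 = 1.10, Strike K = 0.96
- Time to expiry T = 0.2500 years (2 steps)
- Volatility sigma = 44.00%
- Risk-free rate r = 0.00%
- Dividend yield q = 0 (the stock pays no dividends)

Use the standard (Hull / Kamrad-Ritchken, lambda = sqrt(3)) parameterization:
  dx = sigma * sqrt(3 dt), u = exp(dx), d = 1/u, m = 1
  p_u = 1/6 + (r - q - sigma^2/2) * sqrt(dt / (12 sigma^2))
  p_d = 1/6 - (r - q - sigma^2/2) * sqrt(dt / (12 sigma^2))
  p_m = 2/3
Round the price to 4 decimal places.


dt = T/N = 0.125000; dx = sigma*sqrt(3*dt) = 0.269444
u = exp(dx) = 1.309236; d = 1/u = 0.763804
p_u = 0.144213, p_m = 0.666667, p_d = 0.189120
Discount per step: exp(-r*dt) = 1.000000
Stock lattice S(k, j) with j the centered position index:
  k=0: S(0,+0) = 1.1000
  k=1: S(1,-1) = 0.8402; S(1,+0) = 1.1000; S(1,+1) = 1.4402
  k=2: S(2,-2) = 0.6417; S(2,-1) = 0.8402; S(2,+0) = 1.1000; S(2,+1) = 1.4402; S(2,+2) = 1.8855
Terminal payoffs V(N, j) = max(K - S_T, 0):
  V(2,-2) = 0.318264; V(2,-1) = 0.119815; V(2,+0) = 0.000000; V(2,+1) = 0.000000; V(2,+2) = 0.000000
Backward induction: V(k, j) = exp(-r*dt) * [p_u * V(k+1, j+1) + p_m * V(k+1, j) + p_d * V(k+1, j-1)]
  V(1,-1) = exp(-r*dt) * [p_u*0.000000 + p_m*0.119815 + p_d*0.318264] = 0.140067
  V(1,+0) = exp(-r*dt) * [p_u*0.000000 + p_m*0.000000 + p_d*0.119815] = 0.022660
  V(1,+1) = exp(-r*dt) * [p_u*0.000000 + p_m*0.000000 + p_d*0.000000] = 0.000000
  V(0,+0) = exp(-r*dt) * [p_u*0.000000 + p_m*0.022660 + p_d*0.140067] = 0.041596

Answer: Price = V(0,0) = 0.0416


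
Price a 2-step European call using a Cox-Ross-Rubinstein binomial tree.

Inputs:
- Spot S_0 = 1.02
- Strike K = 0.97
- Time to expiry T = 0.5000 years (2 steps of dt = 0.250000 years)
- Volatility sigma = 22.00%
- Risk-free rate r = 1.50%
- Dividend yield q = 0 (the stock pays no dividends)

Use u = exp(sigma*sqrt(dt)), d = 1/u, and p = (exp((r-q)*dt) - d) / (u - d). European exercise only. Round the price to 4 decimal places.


Answer: Price = V(0,0) = 0.0964

Derivation:
dt = T/N = 0.250000
u = exp(sigma*sqrt(dt)) = 1.116278; d = 1/u = 0.895834
p = (exp((r-q)*dt) - d) / (u - d) = 0.489571
Discount per step: exp(-r*dt) = 0.996257
Stock lattice S(k, i) with i counting down-moves:
  k=0: S(0,0) = 1.0200
  k=1: S(1,0) = 1.1386; S(1,1) = 0.9138
  k=2: S(2,0) = 1.2710; S(2,1) = 1.0200; S(2,2) = 0.8186
Terminal payoffs V(N, i) = max(S_T - K, 0):
  V(2,0) = 0.300998; V(2,1) = 0.050000; V(2,2) = 0.000000
Backward induction: V(k, i) = exp(-r*dt) * [p * V(k+1, i) + (1-p) * V(k+1, i+1)].
  V(1,0) = exp(-r*dt) * [p*0.300998 + (1-p)*0.050000] = 0.172234
  V(1,1) = exp(-r*dt) * [p*0.050000 + (1-p)*0.000000] = 0.024387
  V(0,0) = exp(-r*dt) * [p*0.172234 + (1-p)*0.024387] = 0.096406


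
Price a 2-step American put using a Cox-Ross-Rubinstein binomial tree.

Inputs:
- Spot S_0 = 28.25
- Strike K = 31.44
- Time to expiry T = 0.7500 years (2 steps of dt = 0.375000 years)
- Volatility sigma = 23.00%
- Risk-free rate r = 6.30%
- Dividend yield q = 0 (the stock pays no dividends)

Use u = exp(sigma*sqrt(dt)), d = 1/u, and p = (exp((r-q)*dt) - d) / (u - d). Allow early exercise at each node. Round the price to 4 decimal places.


Answer: Price = V(0,0) = 3.7902

Derivation:
dt = T/N = 0.375000
u = exp(sigma*sqrt(dt)) = 1.151247; d = 1/u = 0.868623
p = (exp((r-q)*dt) - d) / (u - d) = 0.549434
Discount per step: exp(-r*dt) = 0.976652
Stock lattice S(k, i) with i counting down-moves:
  k=0: S(0,0) = 28.2500
  k=1: S(1,0) = 32.5227; S(1,1) = 24.5386
  k=2: S(2,0) = 37.4417; S(2,1) = 28.2500; S(2,2) = 21.3148
Terminal payoffs V(N, i) = max(K - S_T, 0):
  V(2,0) = 0.000000; V(2,1) = 3.190000; V(2,2) = 10.125190
Backward induction: V(k, i) = exp(-r*dt) * [p * V(k+1, i) + (1-p) * V(k+1, i+1)]; then take max(V_cont, immediate exercise) for American.
  V(1,0) = exp(-r*dt) * [p*0.000000 + (1-p)*3.190000] = 1.403748; exercise = 0.000000; V(1,0) = max -> 1.403748
  V(1,1) = exp(-r*dt) * [p*3.190000 + (1-p)*10.125190] = 6.167325; exercise = 6.901390; V(1,1) = max -> 6.901390
  V(0,0) = exp(-r*dt) * [p*1.403748 + (1-p)*6.901390] = 3.790191; exercise = 3.190000; V(0,0) = max -> 3.790191


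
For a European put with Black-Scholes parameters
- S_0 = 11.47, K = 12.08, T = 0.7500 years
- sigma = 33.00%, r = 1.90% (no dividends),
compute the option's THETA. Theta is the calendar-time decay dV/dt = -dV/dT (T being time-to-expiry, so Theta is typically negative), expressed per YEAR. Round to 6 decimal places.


Answer: Theta = -0.734169

Derivation:
d1 = 0.0114463667; d2 = -0.2743420165
phi(d1) = 0.3989161467; exp(-qT) = 1.0000000000; exp(-rT) = 0.9858510507
Theta = -S*exp(-qT)*phi(d1)*sigma/(2*sqrt(T)) + r*K*exp(-rT)*N(-d2) - q*S*exp(-qT)*N(-d1)
N(-d1) = 0.4954336601; N(-d2) = 0.6080891009; sqrt(T) = 0.8660254038
Term 1 = -11.4700 * 1.0000000000 * 0.3989161467 * 0.3300 / (2 * 0.8660254038) = -0.8717628260
Term 2 = 0.0190 * 12.0800 * 0.9858510507 * 0.6080891009 = 0.1375938612
Term 3 = 0 (no dividend yield, q = 0)
Theta = -0.8717628260 + (0.1375938612) + (0.0000000000) = -0.734169


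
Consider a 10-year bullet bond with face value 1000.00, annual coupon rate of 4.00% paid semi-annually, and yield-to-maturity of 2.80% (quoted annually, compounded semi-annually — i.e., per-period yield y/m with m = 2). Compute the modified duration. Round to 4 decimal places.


Answer: Modified duration = 8.3190

Derivation:
Coupon per period c = face * coupon_rate / m = 20.000000
Periods per year m = 2; per-period yield y/m = 0.014000
Number of cashflows N = 20
Cashflows (t years, CF_t, discount factor 1/(1+y/m)^(m*t), PV):
  t = 0.5000: CF_t = 20.000000, DF = 0.986193, PV = 19.723866
  t = 1.0000: CF_t = 20.000000, DF = 0.972577, PV = 19.451544
  t = 1.5000: CF_t = 20.000000, DF = 0.959149, PV = 19.182983
  t = 2.0000: CF_t = 20.000000, DF = 0.945906, PV = 18.918129
  t = 2.5000: CF_t = 20.000000, DF = 0.932847, PV = 18.656932
  t = 3.0000: CF_t = 20.000000, DF = 0.919967, PV = 18.399341
  t = 3.5000: CF_t = 20.000000, DF = 0.907265, PV = 18.145307
  t = 4.0000: CF_t = 20.000000, DF = 0.894739, PV = 17.894780
  t = 4.5000: CF_t = 20.000000, DF = 0.882386, PV = 17.647712
  t = 5.0000: CF_t = 20.000000, DF = 0.870203, PV = 17.404055
  t = 5.5000: CF_t = 20.000000, DF = 0.858188, PV = 17.163762
  t = 6.0000: CF_t = 20.000000, DF = 0.846339, PV = 16.926787
  t = 6.5000: CF_t = 20.000000, DF = 0.834654, PV = 16.693084
  t = 7.0000: CF_t = 20.000000, DF = 0.823130, PV = 16.462608
  t = 7.5000: CF_t = 20.000000, DF = 0.811766, PV = 16.235313
  t = 8.0000: CF_t = 20.000000, DF = 0.800558, PV = 16.011157
  t = 8.5000: CF_t = 20.000000, DF = 0.789505, PV = 15.790096
  t = 9.0000: CF_t = 20.000000, DF = 0.778604, PV = 15.572086
  t = 9.5000: CF_t = 20.000000, DF = 0.767854, PV = 15.357087
  t = 10.0000: CF_t = 1020.000000, DF = 0.757253, PV = 772.397878
Price P = sum_t PV_t = 1104.034505
First compute Macaulay numerator sum_t t * PV_t:
  t * PV_t at t = 0.5000: 9.861933
  t * PV_t at t = 1.0000: 19.451544
  t * PV_t at t = 1.5000: 28.774474
  t * PV_t at t = 2.0000: 37.836257
  t * PV_t at t = 2.5000: 46.642329
  t * PV_t at t = 3.0000: 55.198023
  t * PV_t at t = 3.5000: 63.508573
  t * PV_t at t = 4.0000: 71.579119
  t * PV_t at t = 4.5000: 79.414703
  t * PV_t at t = 5.0000: 87.020275
  t * PV_t at t = 5.5000: 94.400693
  t * PV_t at t = 6.0000: 101.560724
  t * PV_t at t = 6.5000: 108.505046
  t * PV_t at t = 7.0000: 115.238253
  t * PV_t at t = 7.5000: 121.764849
  t * PV_t at t = 8.0000: 128.089256
  t * PV_t at t = 8.5000: 134.215813
  t * PV_t at t = 9.0000: 140.148778
  t * PV_t at t = 9.5000: 145.892329
  t * PV_t at t = 10.0000: 7723.978777
Macaulay duration D = 9313.081746 / 1104.034505 = 8.435499
Modified duration = D / (1 + y/m) = 8.435499 / (1 + 0.014000) = 8.319032


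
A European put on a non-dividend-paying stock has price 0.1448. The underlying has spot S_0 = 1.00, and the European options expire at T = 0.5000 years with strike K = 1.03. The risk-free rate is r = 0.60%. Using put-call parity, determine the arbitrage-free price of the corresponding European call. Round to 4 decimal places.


Put-call parity: C - P = S_0 * exp(-qT) - K * exp(-rT).
S_0 * exp(-qT) = 1.0000 * 1.00000000 = 1.00000000
K * exp(-rT) = 1.0300 * 0.99700450 = 1.02691463
C = P + S*exp(-qT) - K*exp(-rT)
C = 0.1448 + 1.00000000 - 1.02691463 = 0.1179

Answer: Call price = 0.1179


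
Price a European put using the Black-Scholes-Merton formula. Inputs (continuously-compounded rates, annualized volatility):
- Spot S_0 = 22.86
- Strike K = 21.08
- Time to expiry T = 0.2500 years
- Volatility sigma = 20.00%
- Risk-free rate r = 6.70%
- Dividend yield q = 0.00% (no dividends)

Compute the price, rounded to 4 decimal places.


Answer: Price = 0.1889

Derivation:
d1 = (ln(S/K) + (r - q + 0.5*sigma^2) * T) / (sigma * sqrt(T)) = 1.02813935
d2 = d1 - sigma * sqrt(T) = 0.92813935
exp(-rT) = 0.98338950; exp(-qT) = 1.00000000
P = K * exp(-rT) * N(-d2) - S_0 * exp(-qT) * N(-d1)
N(-d1) = 0.15194214; N(-d2) = 0.17666765
P = 21.0800 * 0.98338950 * 0.17666765 - 22.8600 * 1.00000000 * 0.15194214 = 0.1889


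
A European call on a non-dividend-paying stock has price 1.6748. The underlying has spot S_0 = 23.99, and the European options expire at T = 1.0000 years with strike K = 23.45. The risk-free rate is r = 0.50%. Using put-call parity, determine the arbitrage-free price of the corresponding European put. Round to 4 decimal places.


Answer: Put price = 1.0178

Derivation:
Put-call parity: C - P = S_0 * exp(-qT) - K * exp(-rT).
S_0 * exp(-qT) = 23.9900 * 1.00000000 = 23.99000000
K * exp(-rT) = 23.4500 * 0.99501248 = 23.33304264
P = C - S*exp(-qT) + K*exp(-rT)
P = 1.6748 - 23.99000000 + 23.33304264 = 1.0178


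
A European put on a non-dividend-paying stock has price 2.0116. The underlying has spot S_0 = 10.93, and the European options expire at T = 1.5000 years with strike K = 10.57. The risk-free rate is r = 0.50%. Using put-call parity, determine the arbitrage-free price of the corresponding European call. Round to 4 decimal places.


Answer: Call price = 2.4506

Derivation:
Put-call parity: C - P = S_0 * exp(-qT) - K * exp(-rT).
S_0 * exp(-qT) = 10.9300 * 1.00000000 = 10.93000000
K * exp(-rT) = 10.5700 * 0.99252805 = 10.49102154
C = P + S*exp(-qT) - K*exp(-rT)
C = 2.0116 + 10.93000000 - 10.49102154 = 2.4506


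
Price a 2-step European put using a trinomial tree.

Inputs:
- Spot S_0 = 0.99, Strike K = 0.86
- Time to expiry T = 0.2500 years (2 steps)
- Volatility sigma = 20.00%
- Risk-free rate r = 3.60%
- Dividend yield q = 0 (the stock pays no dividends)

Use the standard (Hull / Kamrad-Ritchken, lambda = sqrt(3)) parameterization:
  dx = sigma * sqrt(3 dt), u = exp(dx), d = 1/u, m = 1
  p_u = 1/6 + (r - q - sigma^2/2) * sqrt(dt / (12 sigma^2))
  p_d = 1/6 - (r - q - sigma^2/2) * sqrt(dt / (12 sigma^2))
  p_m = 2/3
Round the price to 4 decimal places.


Answer: Price = V(0,0) = 0.0021

Derivation:
dt = T/N = 0.125000; dx = sigma*sqrt(3*dt) = 0.122474
u = exp(dx) = 1.130290; d = 1/u = 0.884728
p_u = 0.174832, p_m = 0.666667, p_d = 0.158502
Discount per step: exp(-r*dt) = 0.995510
Stock lattice S(k, j) with j the centered position index:
  k=0: S(0,+0) = 0.9900
  k=1: S(1,-1) = 0.8759; S(1,+0) = 0.9900; S(1,+1) = 1.1190
  k=2: S(2,-2) = 0.7749; S(2,-1) = 0.8759; S(2,+0) = 0.9900; S(2,+1) = 1.1190; S(2,+2) = 1.2648
Terminal payoffs V(N, j) = max(K - S_T, 0):
  V(2,-2) = 0.085083; V(2,-1) = 0.000000; V(2,+0) = 0.000000; V(2,+1) = 0.000000; V(2,+2) = 0.000000
Backward induction: V(k, j) = exp(-r*dt) * [p_u * V(k+1, j+1) + p_m * V(k+1, j) + p_d * V(k+1, j-1)]
  V(1,-1) = exp(-r*dt) * [p_u*0.000000 + p_m*0.000000 + p_d*0.085083] = 0.013425
  V(1,+0) = exp(-r*dt) * [p_u*0.000000 + p_m*0.000000 + p_d*0.000000] = 0.000000
  V(1,+1) = exp(-r*dt) * [p_u*0.000000 + p_m*0.000000 + p_d*0.000000] = 0.000000
  V(0,+0) = exp(-r*dt) * [p_u*0.000000 + p_m*0.000000 + p_d*0.013425] = 0.002118


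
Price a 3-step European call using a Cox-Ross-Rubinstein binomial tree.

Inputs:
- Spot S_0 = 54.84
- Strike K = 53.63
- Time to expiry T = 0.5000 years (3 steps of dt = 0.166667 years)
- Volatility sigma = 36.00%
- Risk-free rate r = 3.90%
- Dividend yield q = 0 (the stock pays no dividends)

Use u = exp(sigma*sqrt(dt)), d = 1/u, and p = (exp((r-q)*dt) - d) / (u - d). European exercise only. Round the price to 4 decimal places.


Answer: Price = V(0,0) = 7.0735

Derivation:
dt = T/N = 0.166667
u = exp(sigma*sqrt(dt)) = 1.158319; d = 1/u = 0.863320
p = (exp((r-q)*dt) - d) / (u - d) = 0.485429
Discount per step: exp(-r*dt) = 0.993521
Stock lattice S(k, i) with i counting down-moves:
  k=0: S(0,0) = 54.8400
  k=1: S(1,0) = 63.5222; S(1,1) = 47.3445
  k=2: S(2,0) = 73.5789; S(2,1) = 54.8400; S(2,2) = 40.8735
  k=3: S(3,0) = 85.2278; S(3,1) = 63.5222; S(3,2) = 47.3445; S(3,3) = 35.2869
Terminal payoffs V(N, i) = max(S_T - K, 0):
  V(3,0) = 31.597829; V(3,1) = 9.892187; V(3,2) = 0.000000; V(3,3) = 0.000000
Backward induction: V(k, i) = exp(-r*dt) * [p * V(k+1, i) + (1-p) * V(k+1, i+1)].
  V(2,0) = exp(-r*dt) * [p*31.597829 + (1-p)*9.892187] = 20.296388
  V(2,1) = exp(-r*dt) * [p*9.892187 + (1-p)*0.000000] = 4.770847
  V(2,2) = exp(-r*dt) * [p*0.000000 + (1-p)*0.000000] = 0.000000
  V(1,0) = exp(-r*dt) * [p*20.296388 + (1-p)*4.770847] = 12.227663
  V(1,1) = exp(-r*dt) * [p*4.770847 + (1-p)*0.000000] = 2.300905
  V(0,0) = exp(-r*dt) * [p*12.227663 + (1-p)*2.300905] = 7.073518


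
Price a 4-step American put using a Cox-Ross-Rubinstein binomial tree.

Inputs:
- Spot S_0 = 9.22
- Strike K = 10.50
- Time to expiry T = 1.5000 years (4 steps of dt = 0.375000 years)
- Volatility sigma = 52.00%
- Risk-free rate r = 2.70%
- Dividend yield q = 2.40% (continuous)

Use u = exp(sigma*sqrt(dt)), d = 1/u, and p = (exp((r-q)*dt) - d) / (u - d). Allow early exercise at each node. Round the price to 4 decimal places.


Answer: Price = V(0,0) = 3.0925

Derivation:
dt = T/N = 0.375000
u = exp(sigma*sqrt(dt)) = 1.374972; d = 1/u = 0.727287
p = (exp((r-q)*dt) - d) / (u - d) = 0.422795
Discount per step: exp(-r*dt) = 0.989926
Stock lattice S(k, i) with i counting down-moves:
  k=0: S(0,0) = 9.2200
  k=1: S(1,0) = 12.6772; S(1,1) = 6.7056
  k=2: S(2,0) = 17.4309; S(2,1) = 9.2200; S(2,2) = 4.8769
  k=3: S(3,0) = 23.9670; S(3,1) = 12.6772; S(3,2) = 6.7056; S(3,3) = 3.5469
  k=4: S(4,0) = 32.9539; S(4,1) = 17.4309; S(4,2) = 9.2200; S(4,3) = 4.8769; S(4,4) = 2.5796
Terminal payoffs V(N, i) = max(K - S_T, 0):
  V(4,0) = 0.000000; V(4,1) = 0.000000; V(4,2) = 1.280000; V(4,3) = 5.623110; V(4,4) = 7.920384
Backward induction: V(k, i) = exp(-r*dt) * [p * V(k+1, i) + (1-p) * V(k+1, i+1)]; then take max(V_cont, immediate exercise) for American.
  V(3,0) = exp(-r*dt) * [p*0.000000 + (1-p)*0.000000] = 0.000000; exercise = 0.000000; V(3,0) = max -> 0.000000
  V(3,1) = exp(-r*dt) * [p*0.000000 + (1-p)*1.280000] = 0.731379; exercise = 0.000000; V(3,1) = max -> 0.731379
  V(3,2) = exp(-r*dt) * [p*1.280000 + (1-p)*5.623110] = 3.748714; exercise = 3.794411; V(3,2) = max -> 3.794411
  V(3,3) = exp(-r*dt) * [p*5.623110 + (1-p)*7.920384] = 6.879103; exercise = 6.953100; V(3,3) = max -> 6.953100
  V(2,0) = exp(-r*dt) * [p*0.000000 + (1-p)*0.731379] = 0.417903; exercise = 0.000000; V(2,0) = max -> 0.417903
  V(2,1) = exp(-r*dt) * [p*0.731379 + (1-p)*3.794411] = 2.474196; exercise = 1.280000; V(2,1) = max -> 2.474196
  V(2,2) = exp(-r*dt) * [p*3.794411 + (1-p)*6.953100] = 5.561029; exercise = 5.623110; V(2,2) = max -> 5.623110
  V(1,0) = exp(-r*dt) * [p*0.417903 + (1-p)*2.474196] = 1.588638; exercise = 0.000000; V(1,0) = max -> 1.588638
  V(1,1) = exp(-r*dt) * [p*2.474196 + (1-p)*5.623110] = 4.248529; exercise = 3.794411; V(1,1) = max -> 4.248529
  V(0,0) = exp(-r*dt) * [p*1.588638 + (1-p)*4.248529] = 3.092469; exercise = 1.280000; V(0,0) = max -> 3.092469
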